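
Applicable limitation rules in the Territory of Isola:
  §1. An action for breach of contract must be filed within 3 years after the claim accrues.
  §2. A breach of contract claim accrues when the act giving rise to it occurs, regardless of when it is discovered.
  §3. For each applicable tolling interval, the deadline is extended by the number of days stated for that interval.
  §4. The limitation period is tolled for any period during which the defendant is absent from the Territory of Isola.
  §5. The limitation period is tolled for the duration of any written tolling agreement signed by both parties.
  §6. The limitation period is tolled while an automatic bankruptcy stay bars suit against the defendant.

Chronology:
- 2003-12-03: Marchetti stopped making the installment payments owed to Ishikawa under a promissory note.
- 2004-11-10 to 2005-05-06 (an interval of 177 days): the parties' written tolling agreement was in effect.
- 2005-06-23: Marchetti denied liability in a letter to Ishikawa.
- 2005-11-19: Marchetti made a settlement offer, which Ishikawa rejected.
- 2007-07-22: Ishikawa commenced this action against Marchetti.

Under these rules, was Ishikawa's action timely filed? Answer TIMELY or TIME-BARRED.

TIME-BARRED

The claim accrued on 2003-12-03, the date of the act.
Adding the 3 years base period to 2003-12-03 gives a deadline of 2006-12-03, before any tolling.
Because the written tolling agreement ran from 2004-11-10 to 2005-05-06, the deadline is extended by 177 days to 2007-05-29.
Nothing else in the chronology tolls or restarts the period.
Filing on 2007-07-22 missed the 2007-05-29 deadline — the action is time-barred.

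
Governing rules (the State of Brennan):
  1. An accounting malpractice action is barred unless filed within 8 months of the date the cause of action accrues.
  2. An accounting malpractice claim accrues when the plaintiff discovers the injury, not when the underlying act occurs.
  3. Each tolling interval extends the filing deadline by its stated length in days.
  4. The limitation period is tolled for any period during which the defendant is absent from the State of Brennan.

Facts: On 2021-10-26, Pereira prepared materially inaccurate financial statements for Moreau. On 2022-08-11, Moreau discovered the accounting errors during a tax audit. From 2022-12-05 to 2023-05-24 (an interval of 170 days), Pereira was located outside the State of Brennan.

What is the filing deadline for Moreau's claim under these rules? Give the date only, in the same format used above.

Accrual is tied to discovery, so the period began on 2022-08-11 rather than on 2021-10-26 when the act occurred.
8 months from 2022-08-11 is 2023-04-11.
The defendant's absence from the jurisdiction from 2022-12-05 to 2023-05-24 tolled the period for 170 days, extending the deadline to 2023-09-28.

2023-09-28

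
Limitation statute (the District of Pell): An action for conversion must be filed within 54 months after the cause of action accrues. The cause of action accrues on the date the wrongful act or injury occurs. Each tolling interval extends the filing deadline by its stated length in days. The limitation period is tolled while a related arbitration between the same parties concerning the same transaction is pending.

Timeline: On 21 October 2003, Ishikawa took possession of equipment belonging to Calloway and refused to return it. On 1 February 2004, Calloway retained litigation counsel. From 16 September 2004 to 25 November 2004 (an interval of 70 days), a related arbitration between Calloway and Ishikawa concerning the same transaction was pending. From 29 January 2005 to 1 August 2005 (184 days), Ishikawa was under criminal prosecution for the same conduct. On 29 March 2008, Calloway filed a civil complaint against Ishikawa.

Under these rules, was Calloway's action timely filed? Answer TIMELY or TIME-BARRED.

TIMELY

The cause of action accrued on 21 October 2003, the date of the act.
The untolled deadline — 54 months after 21 October 2003 — is 21 April 2008.
Because the pending related arbitration ran from 16 September 2004 to 25 November 2004, the deadline is extended by 70 days to 30 June 2008.
The pending criminal prosecution from 29 January 2005 to 1 August 2005 does not toll the period, because no stated rule makes a criminal prosecution a tolling event.
The other events in the timeline have no effect on the limitation period under the stated rules.
Calloway filed on 29 March 2008, before the 30 June 2008 deadline, so the action is timely.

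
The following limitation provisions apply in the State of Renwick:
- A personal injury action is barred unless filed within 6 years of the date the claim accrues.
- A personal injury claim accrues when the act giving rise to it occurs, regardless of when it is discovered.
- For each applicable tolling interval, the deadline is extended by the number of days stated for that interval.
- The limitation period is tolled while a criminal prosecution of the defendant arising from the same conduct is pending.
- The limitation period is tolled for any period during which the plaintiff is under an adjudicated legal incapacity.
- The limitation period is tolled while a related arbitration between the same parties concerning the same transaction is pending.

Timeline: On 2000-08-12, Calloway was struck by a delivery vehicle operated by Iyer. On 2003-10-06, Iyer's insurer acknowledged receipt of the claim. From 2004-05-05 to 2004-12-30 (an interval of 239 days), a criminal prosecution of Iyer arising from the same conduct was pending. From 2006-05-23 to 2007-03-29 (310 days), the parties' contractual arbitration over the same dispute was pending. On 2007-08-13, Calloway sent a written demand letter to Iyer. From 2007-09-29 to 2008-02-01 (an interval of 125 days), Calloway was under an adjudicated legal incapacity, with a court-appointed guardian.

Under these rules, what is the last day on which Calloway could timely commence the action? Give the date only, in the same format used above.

2008-06-16

The claim accrued on 2000-08-12, the date of the act.
Adding the 6 years base period to 2000-08-12 gives a deadline of 2006-08-12, before any tolling.
Because the pending criminal prosecution ran from 2004-05-05 to 2004-12-30, the deadline is extended by 239 days to 2007-04-08.
Because the pending related arbitration ran from 2006-05-23 to 2007-03-29, the deadline is extended by 310 days to 2008-02-12.
The plaintiff's legal incapacity from 2007-09-29 to 2008-02-01 tolled the period for 125 days, extending the deadline to 2008-06-16.
The other events in the timeline have no effect on the limitation period under the stated rules.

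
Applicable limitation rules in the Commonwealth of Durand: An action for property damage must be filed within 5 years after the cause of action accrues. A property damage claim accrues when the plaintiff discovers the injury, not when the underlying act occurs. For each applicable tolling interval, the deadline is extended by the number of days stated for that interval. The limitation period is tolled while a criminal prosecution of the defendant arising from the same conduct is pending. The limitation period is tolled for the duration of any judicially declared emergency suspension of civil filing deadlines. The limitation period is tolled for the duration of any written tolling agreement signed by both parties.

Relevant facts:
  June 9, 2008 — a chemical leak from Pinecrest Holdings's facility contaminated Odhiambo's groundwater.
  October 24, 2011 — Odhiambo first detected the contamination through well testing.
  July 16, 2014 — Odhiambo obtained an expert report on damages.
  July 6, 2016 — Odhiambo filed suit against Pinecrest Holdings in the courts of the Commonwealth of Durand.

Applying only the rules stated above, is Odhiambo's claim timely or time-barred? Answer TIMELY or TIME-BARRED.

Under the discovery rule, the claim accrued on October 24, 2011, when Odhiambo discovered the injury — not on the June 9, 2008 date of the underlying act.
Adding the 5 years base period to October 24, 2011 gives a deadline of October 24, 2016, before any tolling.
Nothing else in the chronology tolls or restarts the period.
The July 6, 2016 filing precedes the October 24, 2016 deadline; the claim is timely.

TIMELY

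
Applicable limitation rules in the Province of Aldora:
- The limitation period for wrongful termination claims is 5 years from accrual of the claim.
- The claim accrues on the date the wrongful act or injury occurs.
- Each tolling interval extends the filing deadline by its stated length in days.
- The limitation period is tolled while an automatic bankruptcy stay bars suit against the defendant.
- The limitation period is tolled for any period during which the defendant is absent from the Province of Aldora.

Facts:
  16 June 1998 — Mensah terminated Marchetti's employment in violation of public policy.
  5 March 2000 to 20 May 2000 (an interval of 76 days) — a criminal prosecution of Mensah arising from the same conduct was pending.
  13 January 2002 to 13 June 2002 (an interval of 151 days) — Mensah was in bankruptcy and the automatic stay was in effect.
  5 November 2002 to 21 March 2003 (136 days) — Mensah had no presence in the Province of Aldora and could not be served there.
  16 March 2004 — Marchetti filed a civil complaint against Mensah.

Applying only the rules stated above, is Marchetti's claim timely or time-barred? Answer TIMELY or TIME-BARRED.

The limitation period began to run on 16 June 1998.
The untolled deadline — 5 years after 16 June 1998 — is 16 June 2003.
Because the automatic bankruptcy stay ran from 13 January 2002 to 13 June 2002, the deadline is extended by 151 days to 14 November 2003.
The period was tolled for 136 days by the defendant's absence from the jurisdiction (5 November 2002 to 21 March 2003), pushing the deadline to 29 March 2004.
The pending criminal prosecution from 5 March 2000 to 20 May 2000 does not toll the period, because no stated rule makes a criminal prosecution a tolling event.
The 16 March 2004 filing precedes the 29 March 2004 deadline; the claim is timely.

TIMELY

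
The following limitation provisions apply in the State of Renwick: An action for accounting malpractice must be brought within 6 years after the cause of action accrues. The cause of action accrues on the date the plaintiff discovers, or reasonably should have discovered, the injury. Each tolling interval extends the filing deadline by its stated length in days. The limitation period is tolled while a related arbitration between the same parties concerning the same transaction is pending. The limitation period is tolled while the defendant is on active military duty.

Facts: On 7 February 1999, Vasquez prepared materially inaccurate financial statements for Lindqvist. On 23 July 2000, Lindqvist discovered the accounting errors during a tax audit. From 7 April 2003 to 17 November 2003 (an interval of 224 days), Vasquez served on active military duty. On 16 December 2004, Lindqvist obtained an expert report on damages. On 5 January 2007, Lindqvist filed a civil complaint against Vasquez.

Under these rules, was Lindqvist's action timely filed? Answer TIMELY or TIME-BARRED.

Accrual is tied to discovery, so the period began on 23 July 2000 rather than on 7 February 1999 when the act occurred.
The untolled deadline — 6 years after 23 July 2000 — is 23 July 2006.
The defendant's active military service from 7 April 2003 to 17 November 2003 tolled the period for 224 days, extending the deadline to 4 March 2007.
The other events in the timeline have no effect on the limitation period under the stated rules.
Lindqvist filed on 5 January 2007, before the 4 March 2007 deadline, so the action is timely.

TIMELY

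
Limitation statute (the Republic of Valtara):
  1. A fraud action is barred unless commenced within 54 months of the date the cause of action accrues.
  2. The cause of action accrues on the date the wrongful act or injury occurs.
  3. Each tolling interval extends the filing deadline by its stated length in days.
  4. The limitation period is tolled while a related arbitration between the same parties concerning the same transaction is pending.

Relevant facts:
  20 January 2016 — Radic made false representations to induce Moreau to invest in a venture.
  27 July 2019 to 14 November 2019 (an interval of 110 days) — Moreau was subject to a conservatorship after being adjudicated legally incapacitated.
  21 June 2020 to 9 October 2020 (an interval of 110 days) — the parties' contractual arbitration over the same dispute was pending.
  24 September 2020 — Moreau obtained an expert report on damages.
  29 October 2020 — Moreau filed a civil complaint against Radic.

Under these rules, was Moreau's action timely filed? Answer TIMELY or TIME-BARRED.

TIMELY

The claim accrued on 20 January 2016, when the wrongful act occurred.
54 months from 20 January 2016 is 20 July 2020.
The period was tolled for 110 days by the pending related arbitration (21 June 2020 to 9 October 2020), pushing the deadline to 7 November 2020.
Although the plaintiff's incapacity ran from 27 July 2019 to 14 November 2019, the stated rules do not make that a tolling event, so it is disregarded.
None of the other events listed affects the running of the period under the stated rules.
Filing on 29 October 2020 beat the 7 November 2020 deadline — the action is timely.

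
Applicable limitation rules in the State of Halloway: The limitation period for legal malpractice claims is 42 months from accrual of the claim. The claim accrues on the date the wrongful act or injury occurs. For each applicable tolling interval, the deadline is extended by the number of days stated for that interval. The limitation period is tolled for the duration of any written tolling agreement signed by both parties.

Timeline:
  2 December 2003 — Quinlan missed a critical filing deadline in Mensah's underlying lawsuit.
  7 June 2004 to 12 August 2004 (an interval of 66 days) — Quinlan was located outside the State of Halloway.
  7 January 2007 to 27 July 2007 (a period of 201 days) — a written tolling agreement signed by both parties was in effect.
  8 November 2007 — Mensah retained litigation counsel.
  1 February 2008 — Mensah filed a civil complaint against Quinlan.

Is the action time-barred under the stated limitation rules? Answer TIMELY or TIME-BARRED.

The claim accrued on 2 December 2003, when the wrongful act occurred.
42 months from 2 December 2003 is 2 June 2007.
The period was tolled for 201 days by the written tolling agreement (7 January 2007 to 27 July 2007), pushing the deadline to 20 December 2007.
The defendant's absence from the jurisdiction from 7 June 2004 to 12 August 2004 does not toll the period, because no stated rule makes the defendant's absence a tolling event.
Nothing else in the chronology tolls or restarts the period.
Mensah filed on 1 February 2008, after the 20 December 2007 deadline, so the action is time-barred.

TIME-BARRED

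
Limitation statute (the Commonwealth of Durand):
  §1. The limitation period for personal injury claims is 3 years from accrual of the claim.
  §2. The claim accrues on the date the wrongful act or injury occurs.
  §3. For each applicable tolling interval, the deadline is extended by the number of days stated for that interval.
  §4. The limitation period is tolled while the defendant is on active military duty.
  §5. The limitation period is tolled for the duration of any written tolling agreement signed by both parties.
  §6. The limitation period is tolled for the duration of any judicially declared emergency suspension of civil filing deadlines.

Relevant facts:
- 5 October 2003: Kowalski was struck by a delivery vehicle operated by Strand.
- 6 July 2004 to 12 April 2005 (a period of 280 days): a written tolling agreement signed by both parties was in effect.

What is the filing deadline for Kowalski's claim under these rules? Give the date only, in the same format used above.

12 July 2007

The claim accrued on 5 October 2003, when the wrongful act occurred.
The untolled deadline — 3 years after 5 October 2003 — is 5 October 2006.
Because the written tolling agreement ran from 6 July 2004 to 12 April 2005, the deadline is extended by 280 days to 12 July 2007.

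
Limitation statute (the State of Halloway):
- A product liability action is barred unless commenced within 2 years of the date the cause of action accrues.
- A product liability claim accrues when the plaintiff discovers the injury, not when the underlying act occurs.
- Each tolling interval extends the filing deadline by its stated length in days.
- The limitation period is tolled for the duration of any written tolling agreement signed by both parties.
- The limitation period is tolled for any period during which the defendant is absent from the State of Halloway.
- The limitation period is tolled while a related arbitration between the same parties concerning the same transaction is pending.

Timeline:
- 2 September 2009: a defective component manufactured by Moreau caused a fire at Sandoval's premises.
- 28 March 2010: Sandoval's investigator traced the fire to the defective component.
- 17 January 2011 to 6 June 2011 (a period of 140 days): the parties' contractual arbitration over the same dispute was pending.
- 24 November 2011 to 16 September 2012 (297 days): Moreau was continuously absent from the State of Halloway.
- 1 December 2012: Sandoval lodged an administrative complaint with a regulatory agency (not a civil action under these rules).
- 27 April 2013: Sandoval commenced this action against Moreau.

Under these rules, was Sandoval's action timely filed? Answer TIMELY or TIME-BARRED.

Under the discovery rule, the claim accrued on 28 March 2010, when Sandoval discovered the injury — not on the 2 September 2009 date of the underlying act.
The untolled deadline — 2 years after 28 March 2010 — is 28 March 2012.
Because the pending related arbitration ran from 17 January 2011 to 6 June 2011, the deadline is extended by 140 days to 15 August 2012.
Because the defendant's absence from the jurisdiction ran from 24 November 2011 to 16 September 2012, the deadline is extended by 297 days to 8 June 2013.
Nothing else in the chronology tolls or restarts the period.
The 27 April 2013 filing precedes the 8 June 2013 deadline; the claim is timely.

TIMELY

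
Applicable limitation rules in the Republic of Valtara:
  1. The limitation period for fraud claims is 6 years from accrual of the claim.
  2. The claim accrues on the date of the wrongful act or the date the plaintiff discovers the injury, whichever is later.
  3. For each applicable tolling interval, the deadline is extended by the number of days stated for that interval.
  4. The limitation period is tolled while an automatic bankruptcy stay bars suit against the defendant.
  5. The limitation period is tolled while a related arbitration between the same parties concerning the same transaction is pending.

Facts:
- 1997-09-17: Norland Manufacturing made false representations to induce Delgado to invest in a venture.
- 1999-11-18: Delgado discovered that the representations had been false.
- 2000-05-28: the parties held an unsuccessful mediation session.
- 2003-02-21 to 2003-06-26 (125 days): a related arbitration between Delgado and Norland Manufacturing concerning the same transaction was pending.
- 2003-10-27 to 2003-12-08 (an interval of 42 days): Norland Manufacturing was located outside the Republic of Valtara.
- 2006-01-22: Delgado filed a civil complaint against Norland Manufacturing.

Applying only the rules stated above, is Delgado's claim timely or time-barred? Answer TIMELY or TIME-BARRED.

TIMELY

Because discovery on 1999-11-18 post-dates the 1997-09-17 act, accrual under the later-of rule falls on 1999-11-18.
6 years from 1999-11-18 is 2005-11-18.
The period was tolled for 125 days by the pending related arbitration (2003-02-21 to 2003-06-26), pushing the deadline to 2006-03-23.
The defendant's absence from the jurisdiction from 2003-10-27 to 2003-12-08 does not toll the period, because no stated rule makes the defendant's absence a tolling event.
Nothing else in the chronology tolls or restarts the period.
Delgado filed on 2006-01-22, before the 2006-03-23 deadline, so the action is timely.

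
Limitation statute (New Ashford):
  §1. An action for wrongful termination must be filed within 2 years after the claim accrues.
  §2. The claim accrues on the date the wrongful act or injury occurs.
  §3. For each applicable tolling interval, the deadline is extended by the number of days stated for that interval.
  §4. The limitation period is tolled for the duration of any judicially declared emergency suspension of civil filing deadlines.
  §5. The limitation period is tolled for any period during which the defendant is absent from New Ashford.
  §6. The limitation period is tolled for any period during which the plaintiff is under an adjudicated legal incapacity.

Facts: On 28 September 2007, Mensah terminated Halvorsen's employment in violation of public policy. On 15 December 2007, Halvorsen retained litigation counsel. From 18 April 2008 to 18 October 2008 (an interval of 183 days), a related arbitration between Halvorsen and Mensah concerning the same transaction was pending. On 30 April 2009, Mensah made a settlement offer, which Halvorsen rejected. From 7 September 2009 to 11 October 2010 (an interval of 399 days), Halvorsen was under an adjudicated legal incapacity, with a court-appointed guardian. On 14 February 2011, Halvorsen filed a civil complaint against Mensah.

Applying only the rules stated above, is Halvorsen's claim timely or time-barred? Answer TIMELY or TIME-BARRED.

The claim accrued on 28 September 2007, when the wrongful act occurred.
The untolled deadline — 2 years after 28 September 2007 — is 28 September 2009.
Because the plaintiff's legal incapacity ran from 7 September 2009 to 11 October 2010, the deadline is extended by 399 days to 1 November 2010.
The pending related arbitration from 18 April 2008 to 18 October 2008 does not toll the period, because no stated rule makes a pending arbitration a tolling event.
The other events in the timeline have no effect on the limitation period under the stated rules.
Halvorsen filed on 14 February 2011, after the 1 November 2010 deadline, so the action is time-barred.

TIME-BARRED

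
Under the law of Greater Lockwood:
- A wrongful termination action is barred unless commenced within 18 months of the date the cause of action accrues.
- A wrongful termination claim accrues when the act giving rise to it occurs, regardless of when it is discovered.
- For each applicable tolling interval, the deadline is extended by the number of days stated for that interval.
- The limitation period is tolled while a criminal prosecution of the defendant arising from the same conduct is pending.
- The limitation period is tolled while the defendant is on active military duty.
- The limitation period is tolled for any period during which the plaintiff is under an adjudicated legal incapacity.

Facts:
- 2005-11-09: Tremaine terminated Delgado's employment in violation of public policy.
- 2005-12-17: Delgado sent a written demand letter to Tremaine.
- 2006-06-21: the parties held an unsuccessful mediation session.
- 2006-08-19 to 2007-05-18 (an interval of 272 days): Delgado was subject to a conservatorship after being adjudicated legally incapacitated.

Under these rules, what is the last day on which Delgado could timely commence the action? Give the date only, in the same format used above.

The cause of action accrued on 2005-11-09, the date of the act.
The untolled deadline — 18 months after 2005-11-09 — is 2007-05-09.
The period was tolled for 272 days by the plaintiff's legal incapacity (2006-08-19 to 2007-05-18), pushing the deadline to 2008-02-05.
Nothing else in the chronology tolls or restarts the period.

2008-02-05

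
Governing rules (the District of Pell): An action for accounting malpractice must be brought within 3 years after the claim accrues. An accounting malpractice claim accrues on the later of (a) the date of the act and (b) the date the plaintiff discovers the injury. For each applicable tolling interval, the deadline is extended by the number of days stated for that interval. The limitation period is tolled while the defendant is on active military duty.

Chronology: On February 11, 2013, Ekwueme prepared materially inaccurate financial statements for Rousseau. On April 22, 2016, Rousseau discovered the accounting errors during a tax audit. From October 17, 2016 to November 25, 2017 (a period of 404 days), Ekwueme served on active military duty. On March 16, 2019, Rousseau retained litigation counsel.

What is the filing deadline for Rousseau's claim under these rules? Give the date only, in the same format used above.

May 30, 2020

Because discovery on April 22, 2016 post-dates the February 11, 2013 act, accrual under the later-of rule falls on April 22, 2016.
The untolled deadline — 3 years after April 22, 2016 — is April 22, 2019.
Because the defendant's active military service ran from October 17, 2016 to November 25, 2017, the deadline is extended by 404 days to May 30, 2020.
The other events in the timeline have no effect on the limitation period under the stated rules.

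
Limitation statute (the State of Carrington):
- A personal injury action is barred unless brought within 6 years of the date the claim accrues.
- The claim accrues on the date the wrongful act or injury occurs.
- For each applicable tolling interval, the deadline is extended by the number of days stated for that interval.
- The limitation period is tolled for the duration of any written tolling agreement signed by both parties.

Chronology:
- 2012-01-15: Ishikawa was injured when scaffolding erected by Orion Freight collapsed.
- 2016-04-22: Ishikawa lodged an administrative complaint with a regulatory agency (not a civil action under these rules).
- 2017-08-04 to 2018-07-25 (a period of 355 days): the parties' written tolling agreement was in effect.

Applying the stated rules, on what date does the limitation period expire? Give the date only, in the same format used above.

2019-01-05

The limitation period began to run on 2012-01-15.
6 years from 2012-01-15 is 2018-01-15.
The period was tolled for 355 days by the written tolling agreement (2017-08-04 to 2018-07-25), pushing the deadline to 2019-01-05.
The other events in the timeline have no effect on the limitation period under the stated rules.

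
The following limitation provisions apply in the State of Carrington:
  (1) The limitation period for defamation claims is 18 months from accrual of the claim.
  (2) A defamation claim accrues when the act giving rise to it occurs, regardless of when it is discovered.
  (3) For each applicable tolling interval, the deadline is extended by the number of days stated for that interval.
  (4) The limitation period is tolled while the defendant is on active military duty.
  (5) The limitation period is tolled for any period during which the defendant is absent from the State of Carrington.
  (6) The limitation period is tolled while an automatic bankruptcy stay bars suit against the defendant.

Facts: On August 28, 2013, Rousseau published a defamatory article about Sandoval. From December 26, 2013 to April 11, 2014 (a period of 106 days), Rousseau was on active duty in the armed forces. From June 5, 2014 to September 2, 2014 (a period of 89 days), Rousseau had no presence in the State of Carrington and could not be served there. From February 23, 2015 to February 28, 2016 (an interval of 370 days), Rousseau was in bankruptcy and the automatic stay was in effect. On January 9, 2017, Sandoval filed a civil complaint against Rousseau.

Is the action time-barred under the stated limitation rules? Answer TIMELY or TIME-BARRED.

TIME-BARRED

The claim accrued on August 28, 2013, when the wrongful act occurred.
Adding the 18 months base period to August 28, 2013 gives a deadline of February 28, 2015, before any tolling.
Because the defendant's active military service ran from December 26, 2013 to April 11, 2014, the deadline is extended by 106 days to June 14, 2015.
The period was tolled for 89 days by the defendant's absence from the jurisdiction (June 5, 2014 to September 2, 2014), pushing the deadline to September 11, 2015.
Because the automatic bankruptcy stay ran from February 23, 2015 to February 28, 2016, the deadline is extended by 370 days to September 15, 2016.
The January 9, 2017 filing falls after the September 15, 2016 deadline; the claim is time-barred.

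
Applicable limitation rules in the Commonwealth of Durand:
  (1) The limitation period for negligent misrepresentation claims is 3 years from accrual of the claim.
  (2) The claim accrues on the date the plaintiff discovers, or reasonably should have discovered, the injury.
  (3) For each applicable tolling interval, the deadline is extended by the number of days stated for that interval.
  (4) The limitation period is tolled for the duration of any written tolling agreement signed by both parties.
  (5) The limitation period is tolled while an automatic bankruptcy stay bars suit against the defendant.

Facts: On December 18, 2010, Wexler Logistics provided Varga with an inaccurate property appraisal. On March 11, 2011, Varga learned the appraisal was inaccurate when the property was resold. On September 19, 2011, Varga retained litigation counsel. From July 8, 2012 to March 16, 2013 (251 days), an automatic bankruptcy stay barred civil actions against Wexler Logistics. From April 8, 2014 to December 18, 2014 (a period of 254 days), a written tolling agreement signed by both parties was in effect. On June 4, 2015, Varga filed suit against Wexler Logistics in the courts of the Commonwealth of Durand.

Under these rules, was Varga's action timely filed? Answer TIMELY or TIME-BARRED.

Accrual is tied to discovery, so the period began on March 11, 2011 rather than on December 18, 2010 when the act occurred.
Adding the 3 years base period to March 11, 2011 gives a deadline of March 11, 2014, before any tolling.
The automatic bankruptcy stay from July 8, 2012 to March 16, 2013 tolled the period for 251 days, extending the deadline to November 17, 2014.
The period was tolled for 254 days by the written tolling agreement (April 8, 2014 to December 18, 2014), pushing the deadline to July 29, 2015.
None of the other events listed affects the running of the period under the stated rules.
Filing on June 4, 2015 beat the July 29, 2015 deadline — the action is timely.

TIMELY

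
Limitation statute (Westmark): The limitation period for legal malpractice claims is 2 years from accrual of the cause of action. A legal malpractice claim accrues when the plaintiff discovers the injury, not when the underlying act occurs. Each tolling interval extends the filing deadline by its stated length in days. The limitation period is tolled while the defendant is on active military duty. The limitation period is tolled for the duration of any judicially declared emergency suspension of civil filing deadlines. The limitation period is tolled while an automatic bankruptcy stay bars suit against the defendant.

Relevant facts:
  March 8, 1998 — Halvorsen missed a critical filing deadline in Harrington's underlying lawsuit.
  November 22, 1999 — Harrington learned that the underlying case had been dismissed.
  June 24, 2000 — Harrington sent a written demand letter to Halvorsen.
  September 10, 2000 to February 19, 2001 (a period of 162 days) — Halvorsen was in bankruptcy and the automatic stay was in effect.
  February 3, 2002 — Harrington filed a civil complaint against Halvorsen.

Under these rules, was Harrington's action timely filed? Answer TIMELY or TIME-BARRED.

The claim did not accrue until Harrington discovered the injury on November 22, 1999; the March 8, 1998 act date does not start the clock under the stated rule.
2 years from November 22, 1999 is November 22, 2001.
The automatic bankruptcy stay from September 10, 2000 to February 19, 2001 tolled the period for 162 days, extending the deadline to May 3, 2002.
None of the other events listed affects the running of the period under the stated rules.
Filing on February 3, 2002 beat the May 3, 2002 deadline — the action is timely.

TIMELY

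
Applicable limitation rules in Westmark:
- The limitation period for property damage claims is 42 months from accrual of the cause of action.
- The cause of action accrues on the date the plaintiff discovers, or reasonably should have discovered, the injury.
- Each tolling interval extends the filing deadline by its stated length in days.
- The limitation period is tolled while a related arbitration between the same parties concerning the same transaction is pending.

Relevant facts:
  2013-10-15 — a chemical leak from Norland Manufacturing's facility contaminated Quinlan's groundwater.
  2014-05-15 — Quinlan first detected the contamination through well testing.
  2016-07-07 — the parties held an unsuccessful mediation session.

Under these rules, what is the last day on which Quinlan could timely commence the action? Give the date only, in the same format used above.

2017-11-15

The claim did not accrue until Quinlan discovered the injury on 2014-05-15; the 2013-10-15 act date does not start the clock under the stated rule.
The untolled deadline — 42 months after 2014-05-15 — is 2017-11-15.
The other events in the timeline have no effect on the limitation period under the stated rules.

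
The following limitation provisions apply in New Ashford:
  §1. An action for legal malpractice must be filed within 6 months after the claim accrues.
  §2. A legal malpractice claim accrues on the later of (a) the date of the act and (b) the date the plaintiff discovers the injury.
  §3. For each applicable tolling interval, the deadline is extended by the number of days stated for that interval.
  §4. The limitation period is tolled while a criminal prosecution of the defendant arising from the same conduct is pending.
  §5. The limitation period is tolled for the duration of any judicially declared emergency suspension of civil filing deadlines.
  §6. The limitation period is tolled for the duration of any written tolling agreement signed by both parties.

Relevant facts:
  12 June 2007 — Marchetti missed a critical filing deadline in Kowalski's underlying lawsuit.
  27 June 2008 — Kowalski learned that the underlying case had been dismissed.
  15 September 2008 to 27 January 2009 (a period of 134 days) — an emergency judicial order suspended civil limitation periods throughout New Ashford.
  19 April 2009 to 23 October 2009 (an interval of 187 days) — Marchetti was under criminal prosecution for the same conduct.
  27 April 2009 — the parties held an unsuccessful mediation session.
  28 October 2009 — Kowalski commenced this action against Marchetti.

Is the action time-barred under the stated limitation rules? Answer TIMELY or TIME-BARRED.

Taking the later of the act (12 June 2007) and discovery (27 June 2008), the claim accrued on 27 June 2008.
Adding the 6 months base period to 27 June 2008 gives a deadline of 27 December 2008, before any tolling.
The emergency suspension of filing deadlines from 15 September 2008 to 27 January 2009 tolled the period for 134 days, extending the deadline to 10 May 2009.
The period was tolled for 187 days by the pending criminal prosecution (19 April 2009 to 23 October 2009), pushing the deadline to 13 November 2009.
The other events in the timeline have no effect on the limitation period under the stated rules.
The 28 October 2009 filing precedes the 13 November 2009 deadline; the claim is timely.

TIMELY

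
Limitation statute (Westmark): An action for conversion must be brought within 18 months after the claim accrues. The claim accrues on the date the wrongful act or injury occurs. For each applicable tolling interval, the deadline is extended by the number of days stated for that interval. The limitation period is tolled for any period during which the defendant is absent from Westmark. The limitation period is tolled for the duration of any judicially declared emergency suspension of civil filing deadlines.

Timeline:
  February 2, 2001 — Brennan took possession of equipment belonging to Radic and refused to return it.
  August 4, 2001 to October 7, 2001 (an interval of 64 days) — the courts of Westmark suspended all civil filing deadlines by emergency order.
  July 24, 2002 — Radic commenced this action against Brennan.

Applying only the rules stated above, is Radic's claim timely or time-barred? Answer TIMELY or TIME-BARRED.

The claim accrued on February 2, 2001, the date of the act.
The untolled deadline — 18 months after February 2, 2001 — is August 2, 2002.
Because the emergency suspension of filing deadlines ran from August 4, 2001 to October 7, 2001, the deadline is extended by 64 days to October 5, 2002.
The July 24, 2002 filing precedes the October 5, 2002 deadline; the claim is timely.

TIMELY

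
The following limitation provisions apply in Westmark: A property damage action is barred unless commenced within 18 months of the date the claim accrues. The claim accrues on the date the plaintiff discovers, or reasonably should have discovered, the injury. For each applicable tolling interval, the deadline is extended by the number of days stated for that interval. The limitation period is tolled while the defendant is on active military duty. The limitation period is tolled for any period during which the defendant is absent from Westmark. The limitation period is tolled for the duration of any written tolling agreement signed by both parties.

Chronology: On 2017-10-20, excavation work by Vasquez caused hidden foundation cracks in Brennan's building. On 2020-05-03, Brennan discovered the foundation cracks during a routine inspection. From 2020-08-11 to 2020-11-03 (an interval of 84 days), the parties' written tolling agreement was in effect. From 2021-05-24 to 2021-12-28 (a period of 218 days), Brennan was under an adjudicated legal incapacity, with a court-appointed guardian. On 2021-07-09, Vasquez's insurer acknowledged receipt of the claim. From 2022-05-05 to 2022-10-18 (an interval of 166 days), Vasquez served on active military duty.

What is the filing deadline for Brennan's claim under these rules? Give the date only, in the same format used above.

Under the discovery rule, the claim accrued on 2020-05-03, when Brennan discovered the injury — not on the 2017-10-20 date of the underlying act.
Adding the 18 months base period to 2020-05-03 gives a deadline of 2021-11-03, before any tolling.
Because the written tolling agreement ran from 2020-08-11 to 2020-11-03, the deadline is extended by 84 days to 2022-01-26.
The defendant's active military service from 2022-05-05 to 2022-10-18 began after the period had already run on 2022-01-26, so it has no tolling effect.
Although the plaintiff's incapacity ran from 2021-05-24 to 2021-12-28, the stated rules do not make that a tolling event, so it is disregarded.
The other events in the timeline have no effect on the limitation period under the stated rules.

2022-01-26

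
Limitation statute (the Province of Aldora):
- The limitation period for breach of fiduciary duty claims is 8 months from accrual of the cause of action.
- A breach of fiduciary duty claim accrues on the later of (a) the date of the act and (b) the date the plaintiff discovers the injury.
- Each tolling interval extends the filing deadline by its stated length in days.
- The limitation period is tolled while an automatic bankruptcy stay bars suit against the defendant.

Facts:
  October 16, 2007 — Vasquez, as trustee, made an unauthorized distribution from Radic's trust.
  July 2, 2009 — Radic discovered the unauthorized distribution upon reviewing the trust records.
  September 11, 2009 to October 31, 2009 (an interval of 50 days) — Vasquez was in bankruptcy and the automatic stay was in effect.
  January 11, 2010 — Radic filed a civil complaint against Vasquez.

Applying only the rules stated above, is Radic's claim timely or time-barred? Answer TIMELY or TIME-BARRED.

Taking the later of the act (October 16, 2007) and discovery (July 2, 2009), the claim accrued on July 2, 2009.
The untolled deadline — 8 months after July 2, 2009 — is March 2, 2010.
The period was tolled for 50 days by the automatic bankruptcy stay (September 11, 2009 to October 31, 2009), pushing the deadline to April 21, 2010.
Filing on January 11, 2010 beat the April 21, 2010 deadline — the action is timely.

TIMELY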